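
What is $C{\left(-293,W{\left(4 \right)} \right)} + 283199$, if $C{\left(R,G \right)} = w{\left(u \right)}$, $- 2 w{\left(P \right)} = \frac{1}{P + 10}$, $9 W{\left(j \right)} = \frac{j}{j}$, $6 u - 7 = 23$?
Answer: $\frac{8495969}{30} \approx 2.832 \cdot 10^{5}$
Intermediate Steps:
$u = 5$ ($u = \frac{7}{6} + \frac{1}{6} \cdot 23 = \frac{7}{6} + \frac{23}{6} = 5$)
$W{\left(j \right)} = \frac{1}{9}$ ($W{\left(j \right)} = \frac{j \frac{1}{j}}{9} = \frac{1}{9} \cdot 1 = \frac{1}{9}$)
$w{\left(P \right)} = - \frac{1}{2 \left(10 + P\right)}$ ($w{\left(P \right)} = - \frac{1}{2 \left(P + 10\right)} = - \frac{1}{2 \left(10 + P\right)}$)
$C{\left(R,G \right)} = - \frac{1}{30}$ ($C{\left(R,G \right)} = - \frac{1}{20 + 2 \cdot 5} = - \frac{1}{20 + 10} = - \frac{1}{30}$)
$C{\left(-293,W{\left(4 \right)} \right)} + 283199 = - \frac{1}{30} + 283199 = \frac{8495969}{30}$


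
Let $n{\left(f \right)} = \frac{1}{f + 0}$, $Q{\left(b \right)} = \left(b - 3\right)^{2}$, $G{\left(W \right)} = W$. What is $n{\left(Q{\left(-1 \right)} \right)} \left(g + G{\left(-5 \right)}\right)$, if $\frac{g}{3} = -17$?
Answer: $- \frac{7}{2} \approx -3.5$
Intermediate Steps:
$Q{\left(b \right)} = \left(-3 + b\right)^{2}$
$g = -51$ ($g = 3 \left(-17\right) = -51$)
$n{\left(f \right)} = \frac{1}{f}$
$n{\left(Q{\left(-1 \right)} \right)} \left(g + G{\left(-5 \right)}\right) = \frac{-51 - 5}{\left(-3 - 1\right)^{2}} = \frac{1}{\left(-4\right)^{2}} \left(-56\right) = \frac{1}{16} \left(-56\right) = - \frac{7}{2}$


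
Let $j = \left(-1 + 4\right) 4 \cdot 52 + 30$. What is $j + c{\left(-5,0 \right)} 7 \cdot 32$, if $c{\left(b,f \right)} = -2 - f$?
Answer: $206$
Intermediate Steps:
$j = 654$ ($j = 3 \cdot 4 \cdot 52 + 30 = 12 \cdot 52 + 30 = 624 + 30 = 654$)
$j + c{\left(-5,0 \right)} 7 \cdot 32 = 654 + \left(-2 - 0\right) 7 \cdot 32 = 654 + \left(-2 + 0\right) 224 = 654 - 448 = 206$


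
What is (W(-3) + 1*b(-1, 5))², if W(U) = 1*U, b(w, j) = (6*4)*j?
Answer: 13689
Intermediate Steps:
b(w, j) = 24*j
W(U) = U
(W(-3) + 1*b(-1, 5))² = (-3 + 1*(24*5))² = (-3 + 1*120)² = (-3 + 120)² = 117² = 13689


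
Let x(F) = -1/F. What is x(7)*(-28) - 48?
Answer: -44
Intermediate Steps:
x(7)*(-28) - 48 = -1/7*(-28) - 48 = -1*⅐*(-28) - 48 = -⅐*(-28) - 48 = 4 - 48 = -44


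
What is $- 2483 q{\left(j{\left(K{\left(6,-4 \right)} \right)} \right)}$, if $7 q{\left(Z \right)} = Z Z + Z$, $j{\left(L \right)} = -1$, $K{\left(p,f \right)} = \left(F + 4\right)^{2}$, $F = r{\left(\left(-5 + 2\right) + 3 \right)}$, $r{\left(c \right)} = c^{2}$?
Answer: $0$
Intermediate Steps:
$F = 0$ ($F = \left(\left(-5 + 2\right) + 3\right)^{2} = \left(-3 + 3\right)^{2} = 0^{2} = 0$)
$K{\left(p,f \right)} = 16$ ($K{\left(p,f \right)} = \left(0 + 4\right)^{2} = 4^{2} = 16$)
$q{\left(Z \right)} = \frac{Z}{7} + \frac{Z^{2}}{7}$ ($q{\left(Z \right)} = \frac{Z Z + Z}{7} = \frac{Z^{2} + Z}{7} = \frac{Z + Z^{2}}{7} = \frac{Z}{7} + \frac{Z^{2}}{7}$)
$- 2483 q{\left(j{\left(K{\left(6,-4 \right)} \right)} \right)} = - 2483 \cdot \frac{1}{7} \left(-1\right) \left(1 - 1\right) = - 2483 \cdot \frac{1}{7} \left(-1\right) 0 = \left(-2483\right) 0 = 0$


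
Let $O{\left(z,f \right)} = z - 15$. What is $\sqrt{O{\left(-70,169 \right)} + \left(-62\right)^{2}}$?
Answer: $\sqrt{3759} \approx 61.311$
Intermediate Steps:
$O{\left(z,f \right)} = -15 + z$ ($O{\left(z,f \right)} = z - 15 = -15 + z$)
$\sqrt{O{\left(-70,169 \right)} + \left(-62\right)^{2}} = \sqrt{\left(-15 - 70\right) + \left(-62\right)^{2}} = \sqrt{-85 + 3844} = \sqrt{3759}$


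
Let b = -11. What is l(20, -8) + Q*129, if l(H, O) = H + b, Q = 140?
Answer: 18069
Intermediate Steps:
l(H, O) = -11 + H (l(H, O) = H - 11 = -11 + H)
l(20, -8) + Q*129 = (-11 + 20) + 140*129 = 9 + 18060 = 18069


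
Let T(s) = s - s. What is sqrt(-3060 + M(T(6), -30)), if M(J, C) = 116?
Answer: 8*I*sqrt(46) ≈ 54.259*I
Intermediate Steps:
T(s) = 0
sqrt(-3060 + M(T(6), -30)) = sqrt(-3060 + 116) = sqrt(-2944) = 8*I*sqrt(46)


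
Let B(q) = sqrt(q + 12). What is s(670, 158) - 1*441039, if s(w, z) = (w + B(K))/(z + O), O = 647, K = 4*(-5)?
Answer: -71007145/161 + 2*I*sqrt(2)/805 ≈ -4.4104e+5 + 0.0035136*I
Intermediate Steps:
K = -20
B(q) = sqrt(12 + q)
s(w, z) = (w + 2*I*sqrt(2))/(647 + z) (s(w, z) = (w + sqrt(12 - 20))/(z + 647) = (w + sqrt(-8))/(647 + z) = (w + 2*I*sqrt(2))/(647 + z))
s(670, 158) - 1*441039 = (670 + 2*I*sqrt(2))/(647 + 158) - 1*441039 = (670 + 2*I*sqrt(2))/805 - 441039 = (134/161 + 2*I*sqrt(2)/805) - 441039 = -71007145/161 + 2*I*sqrt(2)/805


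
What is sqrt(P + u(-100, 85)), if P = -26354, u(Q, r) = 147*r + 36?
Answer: I*sqrt(13823) ≈ 117.57*I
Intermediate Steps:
u(Q, r) = 36 + 147*r
sqrt(P + u(-100, 85)) = sqrt(-26354 + (36 + 147*85)) = sqrt(-26354 + (36 + 12495)) = sqrt(-26354 + 12531) = sqrt(-13823) = I*sqrt(13823)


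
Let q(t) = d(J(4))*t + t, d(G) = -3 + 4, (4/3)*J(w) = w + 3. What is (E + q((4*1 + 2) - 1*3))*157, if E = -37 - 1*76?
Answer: -16799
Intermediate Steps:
E = -113 (E = -37 - 76 = -113)
J(w) = 9/4 + 3*w/4 (J(w) = 3*(w + 3)/4 = 3*(3 + w)/4 = 9/4 + 3*w/4)
d(G) = 1
q(t) = 2*t (q(t) = 1*t + t = t + t = 2*t)
(E + q((4*1 + 2) - 1*3))*157 = (-113 + 2*((4*1 + 2) - 1*3))*157 = (-113 + 2*((4 + 2) - 3))*157 = (-113 + 2*(6 - 3))*157 = (-113 + 2*3)*157 = (-113 + 6)*157 = -107*157 = -16799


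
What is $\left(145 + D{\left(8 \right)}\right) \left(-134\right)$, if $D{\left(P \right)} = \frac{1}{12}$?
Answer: $- \frac{116647}{6} \approx -19441.0$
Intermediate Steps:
$D{\left(P \right)} = \frac{1}{12}$
$\left(145 + D{\left(8 \right)}\right) \left(-134\right) = \left(145 + \frac{1}{12}\right) \left(-134\right) = \frac{1741}{12} \left(-134\right) = - \frac{116647}{6}$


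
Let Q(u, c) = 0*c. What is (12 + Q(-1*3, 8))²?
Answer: 144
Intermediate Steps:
Q(u, c) = 0
(12 + Q(-1*3, 8))² = (12 + 0)² = 12² = 144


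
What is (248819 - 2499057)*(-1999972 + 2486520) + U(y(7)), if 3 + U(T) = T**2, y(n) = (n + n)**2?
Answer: -1094848760011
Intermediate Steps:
y(n) = 4*n**2 (y(n) = (2*n)**2 = 4*n**2)
U(T) = -3 + T**2
(248819 - 2499057)*(-1999972 + 2486520) + U(y(7)) = (248819 - 2499057)*(-1999972 + 2486520) + (-3 + (4*7**2)**2) = -2250238*486548 + (-3 + (4*49)**2) = -1094848798424 + (-3 + 196**2) = -1094848798424 + (-3 + 38416) = -1094848798424 + 38413 = -1094848760011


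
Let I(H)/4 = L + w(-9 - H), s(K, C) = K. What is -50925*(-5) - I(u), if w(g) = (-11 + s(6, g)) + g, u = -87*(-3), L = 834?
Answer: 252389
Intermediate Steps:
u = 261
w(g) = -5 + g (w(g) = (-11 + 6) + g = -5 + g)
I(H) = 3280 - 4*H (I(H) = 4*(834 + (-5 + (-9 - H))) = 4*(834 + (-14 - H)) = 4*(820 - H) = 3280 - 4*H)
-50925*(-5) - I(u) = -50925*(-5) - (3280 - 4*261) = 254625 - (3280 - 1044) = 254625 - 1*2236 = 254625 - 2236 = 252389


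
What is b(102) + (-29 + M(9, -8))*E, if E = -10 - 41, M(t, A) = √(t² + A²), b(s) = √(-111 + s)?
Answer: 1479 - 51*√145 + 3*I ≈ 864.88 + 3.0*I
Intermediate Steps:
M(t, A) = √(A² + t²)
E = -51
b(102) + (-29 + M(9, -8))*E = √(-111 + 102) + (-29 + √((-8)² + 9²))*(-51) = √(-9) + (-29 + √(64 + 81))*(-51) = 3*I + (-29 + √145)*(-51) = 3*I + (1479 - 51*√145) = 1479 - 51*√145 + 3*I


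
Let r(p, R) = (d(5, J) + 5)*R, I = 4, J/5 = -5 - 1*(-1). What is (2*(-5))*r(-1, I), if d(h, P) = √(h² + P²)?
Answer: -200 - 200*√17 ≈ -1024.6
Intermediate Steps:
J = -20 (J = 5*(-5 - 1*(-1)) = 5*(-5 + 1) = 5*(-4) = -20)
d(h, P) = √(P² + h²)
r(p, R) = R*(5 + 5*√17) (r(p, R) = (√((-20)² + 5²) + 5)*R = (√(400 + 25) + 5)*R = (√425 + 5)*R = (5*√17 + 5)*R = (5 + 5*√17)*R = R*(5 + 5*√17))
(2*(-5))*r(-1, I) = (2*(-5))*(5*4*(1 + √17)) = -10*(20 + 20*√17) = -200 - 200*√17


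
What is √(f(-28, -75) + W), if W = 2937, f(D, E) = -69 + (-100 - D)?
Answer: 2*√699 ≈ 52.877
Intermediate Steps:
f(D, E) = -169 - D
√(f(-28, -75) + W) = √((-169 - 1*(-28)) + 2937) = √((-169 + 28) + 2937) = √(-141 + 2937) = √2796 = 2*√699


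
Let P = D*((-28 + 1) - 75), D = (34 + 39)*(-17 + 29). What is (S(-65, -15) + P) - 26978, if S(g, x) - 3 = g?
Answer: -116392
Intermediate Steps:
S(g, x) = 3 + g
D = 876 (D = 73*12 = 876)
P = -89352 (P = 876*((-28 + 1) - 75) = 876*(-27 - 75) = 876*(-102) = -89352)
(S(-65, -15) + P) - 26978 = ((3 - 65) - 89352) - 26978 = (-62 - 89352) - 26978 = -89414 - 26978 = -116392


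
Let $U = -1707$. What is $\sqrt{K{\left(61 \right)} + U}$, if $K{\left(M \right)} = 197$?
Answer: $i \sqrt{1510} \approx 38.859 i$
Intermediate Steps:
$\sqrt{K{\left(61 \right)} + U} = \sqrt{197 - 1707} = \sqrt{-1510} = i \sqrt{1510}$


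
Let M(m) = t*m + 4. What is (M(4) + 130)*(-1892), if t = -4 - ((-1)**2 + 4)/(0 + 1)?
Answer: -185416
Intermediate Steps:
t = -9 (t = -4 - (1 + 4)/1 = -4 - 5 = -9)
M(m) = 4 - 9*m (M(m) = -9*m + 4 = 4 - 9*m)
(M(4) + 130)*(-1892) = ((4 - 9*4) + 130)*(-1892) = ((4 - 36) + 130)*(-1892) = (-32 + 130)*(-1892) = 98*(-1892) = -185416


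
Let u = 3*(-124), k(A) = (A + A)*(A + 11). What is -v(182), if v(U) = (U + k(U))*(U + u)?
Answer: 13382460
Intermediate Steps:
k(A) = 2*A*(11 + A) (k(A) = (2*A)*(11 + A) = 2*A*(11 + A))
u = -372
v(U) = (-372 + U)*(U + 2*U*(11 + U)) (v(U) = (U + 2*U*(11 + U))*(U - 372) = (U + 2*U*(11 + U))*(-372 + U) = (-372 + U)*(U + 2*U*(11 + U)))
-v(182) = -182*(-8556 - 721*182 + 2*182²) = -182*(-8556 - 131222 + 2*33124) = -182*(-8556 - 131222 + 66248) = -182*(-73530) = -1*(-13382460) = 13382460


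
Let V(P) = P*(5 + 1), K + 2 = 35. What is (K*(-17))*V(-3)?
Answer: 10098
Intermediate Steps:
K = 33 (K = -2 + 35 = 33)
V(P) = 6*P (V(P) = P*6 = 6*P)
(K*(-17))*V(-3) = (33*(-17))*(6*(-3)) = -561*(-18) = 10098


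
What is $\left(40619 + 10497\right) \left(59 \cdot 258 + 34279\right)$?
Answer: $2530293116$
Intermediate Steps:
$\left(40619 + 10497\right) \left(59 \cdot 258 + 34279\right) = 51116 \left(15222 + 34279\right) = 51116 \cdot 49501 = 2530293116$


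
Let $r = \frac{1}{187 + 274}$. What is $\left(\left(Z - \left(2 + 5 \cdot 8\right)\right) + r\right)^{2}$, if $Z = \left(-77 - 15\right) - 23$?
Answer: $\frac{5238285376}{212521} \approx 24648.0$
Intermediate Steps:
$Z = -115$ ($Z = -92 - 23 = -115$)
$r = \frac{1}{461} \approx 0.0021692$
$\left(\left(Z - \left(2 + 5 \cdot 8\right)\right) + r\right)^{2} = \left(\left(-115 - \left(2 + 5 \cdot 8\right)\right) + \frac{1}{461}\right)^{2} = \left(\left(-115 - \left(2 + 40\right)\right) + \frac{1}{461}\right)^{2} = \left(\left(-115 - 42\right) + \frac{1}{461}\right)^{2} = \left(-157 + \frac{1}{461}\right)^{2} = \left(- \frac{72376}{461}\right)^{2} = \frac{5238285376}{212521}$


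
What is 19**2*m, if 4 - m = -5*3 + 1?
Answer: 6498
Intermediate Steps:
m = 18 (m = 4 - (-5*3 + 1) = 4 - (-15 + 1) = 4 - 1*(-14) = 4 + 14 = 18)
19**2*m = 19**2*18 = 361*18 = 6498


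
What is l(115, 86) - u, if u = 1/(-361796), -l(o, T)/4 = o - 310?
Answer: 282200881/361796 ≈ 780.00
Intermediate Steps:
l(o, T) = 1240 - 4*o (l(o, T) = -4*(o - 310) = -4*(-310 + o) = 1240 - 4*o)
u = -1/361796 ≈ -2.7640e-6
l(115, 86) - u = (1240 - 4*115) - 1*(-1/361796) = (1240 - 460) + 1/361796 = 780 + 1/361796 = 282200881/361796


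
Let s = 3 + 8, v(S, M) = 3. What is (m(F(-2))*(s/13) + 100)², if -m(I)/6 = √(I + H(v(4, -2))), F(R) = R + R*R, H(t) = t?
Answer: 1711780/169 - 13200*√5/13 ≈ 7858.4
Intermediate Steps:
s = 11
F(R) = R + R²
m(I) = -6*√(3 + I) (m(I) = -6*√(I + 3) = -6*√(3 + I))
(m(F(-2))*(s/13) + 100)² = ((-6*√(3 - 2*(1 - 2)))*(11/13) + 100)² = ((-6*√(3 - 2*(-1)))*(11*(1/13)) + 100)² = (-6*√(3 + 2)*(11/13) + 100)² = (-6*√5*(11/13) + 100)² = (-66*√5/13 + 100)² = (100 - 66*√5/13)²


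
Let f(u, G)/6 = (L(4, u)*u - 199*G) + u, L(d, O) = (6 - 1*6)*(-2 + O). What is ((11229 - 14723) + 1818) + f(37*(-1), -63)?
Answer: 73324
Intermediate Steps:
L(d, O) = 0 (L(d, O) = (6 - 6)*(-2 + O) = 0*(-2 + O) = 0)
f(u, G) = -1194*G + 6*u (f(u, G) = 6*((0*u - 199*G) + u) = 6*((0 - 199*G) + u) = 6*(-199*G + u) = 6*(u - 199*G) = -1194*G + 6*u)
((11229 - 14723) + 1818) + f(37*(-1), -63) = ((11229 - 14723) + 1818) + (-1194*(-63) + 6*(37*(-1))) = (-3494 + 1818) + (75222 + 6*(-37)) = -1676 + (75222 - 222) = -1676 + 75000 = 73324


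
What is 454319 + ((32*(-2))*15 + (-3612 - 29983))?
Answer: 419764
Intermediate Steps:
454319 + ((32*(-2))*15 + (-3612 - 29983)) = 454319 + (-64*15 - 33595) = 454319 + (-960 - 33595) = 454319 - 34555 = 419764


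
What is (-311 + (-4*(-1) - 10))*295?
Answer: -93515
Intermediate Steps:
(-311 + (-4*(-1) - 10))*295 = (-311 + (4 - 10))*295 = (-311 - 6)*295 = -317*295 = -93515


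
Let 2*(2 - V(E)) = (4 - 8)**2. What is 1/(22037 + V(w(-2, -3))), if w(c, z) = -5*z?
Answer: 1/22031 ≈ 4.5391e-5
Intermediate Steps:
V(E) = -6 (V(E) = 2 - (4 - 8)**2/2 = 2 - 1/2*(-4)**2 = 2 - 1/2*16 = 2 - 8 = -6)
1/(22037 + V(w(-2, -3))) = 1/(22037 - 6) = 1/22031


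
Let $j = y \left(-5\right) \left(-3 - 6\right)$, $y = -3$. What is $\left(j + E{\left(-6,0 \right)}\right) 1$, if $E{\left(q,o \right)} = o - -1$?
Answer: $-134$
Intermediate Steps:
$E{\left(q,o \right)} = 1 + o$ ($E{\left(q,o \right)} = o + 1 = 1 + o$)
$j = -135$ ($j = \left(-3\right) \left(-5\right) \left(-3 - 6\right) = 15 \left(-3 - 6\right) = 15 \left(-9\right) = -135$)
$\left(j + E{\left(-6,0 \right)}\right) 1 = \left(-135 + \left(1 + 0\right)\right) 1 = \left(-135 + 1\right) 1 = \left(-134\right) 1 = -134$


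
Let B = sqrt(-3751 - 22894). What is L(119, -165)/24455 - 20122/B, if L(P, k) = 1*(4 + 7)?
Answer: 11/24455 + 20122*I*sqrt(5)/365 ≈ 0.00044981 + 123.27*I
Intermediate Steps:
L(P, k) = 11 (L(P, k) = 1*11 = 11)
B = 73*I*sqrt(5) (B = sqrt(-26645) = 73*I*sqrt(5) ≈ 163.23*I)
L(119, -165)/24455 - 20122/B = 11/24455 - 20122*(-I*sqrt(5)/365) = 11*(1/24455) - (-20122)*I*sqrt(5)/365 = 11/24455 + 20122*I*sqrt(5)/365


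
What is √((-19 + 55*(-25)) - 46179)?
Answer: I*√47573 ≈ 218.11*I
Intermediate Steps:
√((-19 + 55*(-25)) - 46179) = √((-19 - 1375) - 46179) = √(-1394 - 46179) = √(-47573) = I*√47573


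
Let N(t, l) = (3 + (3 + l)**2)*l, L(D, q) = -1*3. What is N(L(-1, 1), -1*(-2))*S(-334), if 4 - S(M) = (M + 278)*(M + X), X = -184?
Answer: -1624224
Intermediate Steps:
L(D, q) = -3
N(t, l) = l*(3 + (3 + l)**2)
S(M) = 4 - (-184 + M)*(278 + M) (S(M) = 4 - (M + 278)*(M - 184) = 4 - (278 + M)*(-184 + M) = 4 - (-184 + M)*(278 + M))
N(L(-1, 1), -1*(-2))*S(-334) = ((-1*(-2))*(3 + (3 - 1*(-2))**2))*(51156 - 1*(-334)**2 - 94*(-334)) = (2*(3 + (3 + 2)**2))*(51156 - 1*111556 + 31396) = (2*(3 + 5**2))*(51156 - 111556 + 31396) = (2*(3 + 25))*(-29004) = (2*28)*(-29004) = 56*(-29004) = -1624224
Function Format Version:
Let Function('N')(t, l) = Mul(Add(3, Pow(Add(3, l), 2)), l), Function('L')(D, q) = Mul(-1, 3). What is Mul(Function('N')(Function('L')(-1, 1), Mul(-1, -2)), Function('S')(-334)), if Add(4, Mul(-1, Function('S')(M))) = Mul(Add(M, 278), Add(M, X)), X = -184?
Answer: -1624224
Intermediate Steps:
Function('L')(D, q) = -3
Function('N')(t, l) = Mul(l, Add(3, Pow(Add(3, l), 2)))
Function('S')(M) = Add(4, Mul(-1, Add(-184, M), Add(278, M))) (Function('S')(M) = Add(4, Mul(-1, Mul(Add(M, 278), Add(M, -184)))) = Add(4, Mul(-1, Mul(Add(278, M), Add(-184, M)))) = Add(4, Mul(-1, Mul(Add(-184, M), Add(278, M)))) = Add(4, Mul(-1, Add(-184, M), Add(278, M))))
Mul(Function('N')(Function('L')(-1, 1), Mul(-1, -2)), Function('S')(-334)) = Mul(Mul(Mul(-1, -2), Add(3, Pow(Add(3, Mul(-1, -2)), 2))), Add(51156, Mul(-1, Pow(-334, 2)), Mul(-94, -334))) = Mul(Mul(2, Add(3, Pow(Add(3, 2), 2))), Add(51156, Mul(-1, 111556), 31396)) = Mul(Mul(2, Add(3, Pow(5, 2))), Add(51156, -111556, 31396)) = Mul(Mul(2, Add(3, 25)), -29004) = Mul(Mul(2, 28), -29004) = Mul(56, -29004) = -1624224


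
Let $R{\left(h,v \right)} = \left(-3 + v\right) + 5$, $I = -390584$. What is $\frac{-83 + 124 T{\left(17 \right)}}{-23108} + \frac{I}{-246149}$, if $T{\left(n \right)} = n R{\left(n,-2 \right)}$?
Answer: $\frac{9046045439}{5688011092} \approx 1.5904$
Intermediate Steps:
$R{\left(h,v \right)} = 2 + v$
$T{\left(n \right)} = 0$ ($T{\left(n \right)} = n \left(2 - 2\right) = n 0 = 0$)
$\frac{-83 + 124 T{\left(17 \right)}}{-23108} + \frac{I}{-246149} = \frac{-83 + 124 \cdot 0}{-23108} - \frac{390584}{-246149} = \left(-83 + 0\right) \left(- \frac{1}{23108}\right) - - \frac{390584}{246149} = \left(-83\right) \left(- \frac{1}{23108}\right) + \frac{390584}{246149} = \frac{83}{23108} + \frac{390584}{246149} = \frac{9046045439}{5688011092}$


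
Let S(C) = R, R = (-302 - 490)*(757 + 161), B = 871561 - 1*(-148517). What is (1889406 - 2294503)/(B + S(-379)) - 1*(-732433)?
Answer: 214618577429/293022 ≈ 7.3243e+5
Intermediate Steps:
B = 1020078 (B = 871561 + 148517 = 1020078)
R = -727056 (R = -792*918 = -727056)
S(C) = -727056
(1889406 - 2294503)/(B + S(-379)) - 1*(-732433) = (1889406 - 2294503)/(1020078 - 727056) - 1*(-732433) = -405097/293022 + 732433 = 214618577429/293022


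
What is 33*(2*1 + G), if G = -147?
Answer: -4785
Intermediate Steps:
33*(2*1 + G) = 33*(2*1 - 147) = 33*(2 - 147) = 33*(-145) = -4785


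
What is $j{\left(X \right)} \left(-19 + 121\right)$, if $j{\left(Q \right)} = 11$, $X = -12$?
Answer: $1122$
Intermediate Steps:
$j{\left(X \right)} \left(-19 + 121\right) = 11 \left(-19 + 121\right) = 11 \cdot 102 = 1122$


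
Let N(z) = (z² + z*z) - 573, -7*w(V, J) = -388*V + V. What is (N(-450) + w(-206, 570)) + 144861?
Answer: 3765294/7 ≈ 5.3790e+5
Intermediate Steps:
w(V, J) = 387*V/7 (w(V, J) = -(-388*V + V)/7 = -(-387)*V/7 = 387*V/7)
N(z) = -573 + 2*z² (N(z) = (z² + z²) - 573 = 2*z² - 573 = -573 + 2*z²)
(N(-450) + w(-206, 570)) + 144861 = ((-573 + 2*(-450)²) + (387/7)*(-206)) + 144861 = ((-573 + 2*202500) - 79722/7) + 144861 = ((-573 + 405000) - 79722/7) + 144861 = (404427 - 79722/7) + 144861 = 2751267/7 + 144861 = 3765294/7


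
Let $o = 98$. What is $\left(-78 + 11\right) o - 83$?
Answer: $-6649$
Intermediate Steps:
$\left(-78 + 11\right) o - 83 = \left(-78 + 11\right) 98 - 83 = \left(-67\right) 98 - 83 = -6566 - 83 = -6649$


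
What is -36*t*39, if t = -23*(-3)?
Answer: -96876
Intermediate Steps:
t = 69
-36*t*39 = -36*69*39 = -2484*39 = -96876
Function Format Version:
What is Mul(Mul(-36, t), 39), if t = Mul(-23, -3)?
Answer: -96876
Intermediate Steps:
t = 69
Mul(Mul(-36, t), 39) = Mul(Mul(-36, 69), 39) = Mul(-2484, 39) = -96876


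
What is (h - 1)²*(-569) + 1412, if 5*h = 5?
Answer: 1412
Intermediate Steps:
h = 1 (h = (⅕)*5 = 1)
(h - 1)²*(-569) + 1412 = (1 - 1)²*(-569) + 1412 = 0²*(-569) + 1412 = 0*(-569) + 1412 = 0 + 1412 = 1412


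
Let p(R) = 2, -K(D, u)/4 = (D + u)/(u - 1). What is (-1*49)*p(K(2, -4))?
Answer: -98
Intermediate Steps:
K(D, u) = -4*(D + u)/(-1 + u) (K(D, u) = -4*(D + u)/(u - 1) = -4*(D + u)/(-1 + u))
(-1*49)*p(K(2, -4)) = -1*49*2 = -49*2 = -98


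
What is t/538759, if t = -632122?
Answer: -632122/538759 ≈ -1.1733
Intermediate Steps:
t/538759 = -632122/538759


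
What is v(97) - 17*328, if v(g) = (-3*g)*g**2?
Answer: -2743595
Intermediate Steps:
v(g) = -3*g**3
v(97) - 17*328 = -3*97**3 - 17*328 = -3*912673 - 1*5576 = -2738019 - 5576 = -2743595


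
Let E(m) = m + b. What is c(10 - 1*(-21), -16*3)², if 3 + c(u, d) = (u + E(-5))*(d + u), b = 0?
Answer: 198025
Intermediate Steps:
E(m) = m (E(m) = m + 0 = m)
c(u, d) = -3 + (-5 + u)*(d + u) (c(u, d) = -3 + (u - 5)*(d + u) = -3 + (-5 + u)*(d + u))
c(10 - 1*(-21), -16*3)² = (-3 + (10 - 1*(-21))² - (-80)*3 - 5*(10 - 1*(-21)) + (-16*3)*(10 - 1*(-21)))² = (-3 + (10 + 21)² - 5*(-48) - 5*(10 + 21) - 48*(10 + 21))² = (-3 + 31² + 240 - 5*31 - 48*31)² = (-3 + 961 + 240 - 155 - 1488)² = (-445)² = 198025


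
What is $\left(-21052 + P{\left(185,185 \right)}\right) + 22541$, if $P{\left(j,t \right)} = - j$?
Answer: $1304$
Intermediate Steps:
$\left(-21052 + P{\left(185,185 \right)}\right) + 22541 = \left(-21052 - 185\right) + 22541 = -21237 + 22541 = 1304$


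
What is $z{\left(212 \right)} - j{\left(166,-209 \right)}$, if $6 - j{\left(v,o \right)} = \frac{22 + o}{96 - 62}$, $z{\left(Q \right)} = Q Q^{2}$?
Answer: $\frac{19056233}{2} \approx 9.5281 \cdot 10^{6}$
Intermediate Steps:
$z{\left(Q \right)} = Q^{3}$
$j{\left(v,o \right)} = \frac{91}{17} - \frac{o}{34}$ ($j{\left(v,o \right)} = 6 - \frac{22 + o}{96 - 62} = 6 - \frac{22 + o}{34} = 6 - \left(22 + o\right) \frac{1}{34} = 6 - \left(\frac{11}{17} + \frac{o}{34}\right) = \frac{91}{17} - \frac{o}{34}$)
$z{\left(212 \right)} - j{\left(166,-209 \right)} = 212^{3} - \left(\frac{91}{17} - - \frac{209}{34}\right) = 9528128 - \left(\frac{91}{17} + \frac{209}{34}\right) = 9528128 - \frac{23}{2} = \frac{19056233}{2}$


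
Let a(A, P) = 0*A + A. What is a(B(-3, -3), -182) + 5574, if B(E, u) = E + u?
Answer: 5568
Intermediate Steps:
a(A, P) = A (a(A, P) = 0 + A = A)
a(B(-3, -3), -182) + 5574 = (-3 - 3) + 5574 = -6 + 5574 = 5568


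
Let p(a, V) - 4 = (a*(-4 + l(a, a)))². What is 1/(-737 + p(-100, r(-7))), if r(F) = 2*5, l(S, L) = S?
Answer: 1/108159267 ≈ 9.2456e-9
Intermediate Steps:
r(F) = 10
p(a, V) = 4 + a²*(-4 + a)² (p(a, V) = 4 + (a*(-4 + a))² = 4 + a²*(-4 + a)²)
1/(-737 + p(-100, r(-7))) = 1/(-737 + (4 + (-100)²*(-4 - 100)²)) = 1/(-737 + (4 + 10000*(-104)²)) = 1/(-737 + (4 + 10000*10816)) = 1/(-737 + (4 + 108160000)) = 1/(-737 + 108160004) = 1/108159267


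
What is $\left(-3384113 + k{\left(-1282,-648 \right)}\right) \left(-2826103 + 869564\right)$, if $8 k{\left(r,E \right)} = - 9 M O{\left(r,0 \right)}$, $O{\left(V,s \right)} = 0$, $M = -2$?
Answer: $6621149064907$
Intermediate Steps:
$k{\left(r,E \right)} = 0$ ($k{\left(r,E \right)} = \frac{\left(-9\right) \left(-2\right) 0}{8} = \frac{18 \cdot 0}{8} = \frac{1}{8} \cdot 0 = 0$)
$\left(-3384113 + k{\left(-1282,-648 \right)}\right) \left(-2826103 + 869564\right) = \left(-3384113 + 0\right) \left(-2826103 + 869564\right) = \left(-3384113\right) \left(-1956539\right) = 6621149064907$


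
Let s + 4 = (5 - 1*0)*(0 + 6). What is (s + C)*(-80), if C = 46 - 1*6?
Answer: -5280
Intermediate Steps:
s = 26 (s = -4 + (5 - 1*0)*(0 + 6) = -4 + (5 + 0)*6 = -4 + 5*6 = -4 + 30 = 26)
C = 40 (C = 46 - 6 = 40)
(s + C)*(-80) = (26 + 40)*(-80) = 66*(-80) = -5280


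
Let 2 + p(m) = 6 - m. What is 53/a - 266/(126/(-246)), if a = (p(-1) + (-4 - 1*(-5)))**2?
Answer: 18749/36 ≈ 520.81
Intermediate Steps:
p(m) = 4 - m (p(m) = -2 + (6 - m) = 4 - m)
a = 36 (a = ((4 - 1*(-1)) + (-4 - 1*(-5)))**2 = ((4 + 1) + (-4 + 5))**2 = (5 + 1)**2 = 6**2 = 36)
53/a - 266/(126/(-246)) = 53/36 - 266/(126/(-246)) = 53*(1/36) - 266/(126*(-1/246)) = 53/36 - 266/(-21/41) = 53/36 - 266*(-41/21) = 53/36 + 1558/3 = 18749/36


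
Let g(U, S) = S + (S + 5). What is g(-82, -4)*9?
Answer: -27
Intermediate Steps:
g(U, S) = 5 + 2*S (g(U, S) = S + (5 + S) = 5 + 2*S)
g(-82, -4)*9 = (5 + 2*(-4))*9 = (5 - 8)*9 = -3*9 = -27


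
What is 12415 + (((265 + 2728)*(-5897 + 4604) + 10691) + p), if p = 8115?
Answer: -3838728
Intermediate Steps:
12415 + (((265 + 2728)*(-5897 + 4604) + 10691) + p) = 12415 + (((265 + 2728)*(-5897 + 4604) + 10691) + 8115) = 12415 + ((2993*(-1293) + 10691) + 8115) = 12415 + ((-3869949 + 10691) + 8115) = 12415 + (-3859258 + 8115) = 12415 - 3851143 = -3838728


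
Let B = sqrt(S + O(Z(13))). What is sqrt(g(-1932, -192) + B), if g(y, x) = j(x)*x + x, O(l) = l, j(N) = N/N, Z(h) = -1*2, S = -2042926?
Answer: 2*sqrt(-96 + 3*I*sqrt(14187)) ≈ 23.409 + 30.529*I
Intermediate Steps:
Z(h) = -2
j(N) = 1
g(y, x) = 2*x (g(y, x) = 1*x + x = x + x = 2*x)
B = 12*I*sqrt(14187) (B = sqrt(-2042926 - 2) = sqrt(-2042928) = 12*I*sqrt(14187) ≈ 1429.3*I)
sqrt(g(-1932, -192) + B) = sqrt(2*(-192) + 12*I*sqrt(14187)) = sqrt(-384 + 12*I*sqrt(14187))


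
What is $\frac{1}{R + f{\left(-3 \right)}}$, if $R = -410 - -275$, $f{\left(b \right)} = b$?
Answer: $- \frac{1}{138} \approx -0.0072464$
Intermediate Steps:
$R = -135$ ($R = -410 + 275 = -135$)
$\frac{1}{R + f{\left(-3 \right)}} = \frac{1}{-135 - 3} = \frac{1}{-138} = - \frac{1}{138}$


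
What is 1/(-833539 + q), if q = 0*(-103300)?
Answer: -1/833539 ≈ -1.1997e-6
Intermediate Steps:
q = 0
1/(-833539 + q) = 1/(-833539 + 0) = 1/(-833539) = -1/833539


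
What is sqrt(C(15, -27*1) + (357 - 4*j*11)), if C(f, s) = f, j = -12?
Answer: 30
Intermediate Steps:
sqrt(C(15, -27*1) + (357 - 4*j*11)) = sqrt(15 + (357 - 4*(-12)*11)) = sqrt(15 + (357 - (-48)*11)) = sqrt(15 + (357 - 1*(-528))) = sqrt(15 + (357 + 528)) = sqrt(15 + 885) = sqrt(900) = 30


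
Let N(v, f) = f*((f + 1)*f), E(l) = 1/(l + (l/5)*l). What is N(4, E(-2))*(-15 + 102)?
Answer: 725/72 ≈ 10.069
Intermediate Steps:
E(l) = 1/(l + l²/5) (E(l) = 1/(l + (l*(⅕))*l) = 1/(l + (l/5)*l) = 1/(l + l²/5))
N(v, f) = f²*(1 + f) (N(v, f) = f*((1 + f)*f) = f*(f*(1 + f)) = f²*(1 + f))
N(4, E(-2))*(-15 + 102) = ((5/(-2*(5 - 2)))²*(1 + 5/(-2*(5 - 2))))*(-15 + 102) = ((5*(-½)/3)²*(1 + 5*(-½)/3))*87 = ((5*(-½)*(⅓))²*(1 + 5*(-½)*(⅓)))*87 = ((-⅚)²*(1 - ⅚))*87 = ((25/36)*(⅙))*87 = (25/216)*87 = 725/72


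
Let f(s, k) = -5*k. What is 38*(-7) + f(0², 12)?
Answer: -326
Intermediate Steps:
38*(-7) + f(0², 12) = 38*(-7) - 5*12 = -266 - 60 = -326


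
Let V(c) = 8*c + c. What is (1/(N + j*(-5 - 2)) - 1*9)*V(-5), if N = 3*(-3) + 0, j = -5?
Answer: 10485/26 ≈ 403.27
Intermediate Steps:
N = -9 (N = -9 + 0 = -9)
V(c) = 9*c
(1/(N + j*(-5 - 2)) - 1*9)*V(-5) = (1/(-9 - 5*(-5 - 2)) - 1*9)*(9*(-5)) = (1/(-9 - 5*(-7)) - 9)*(-45) = (1/(-9 + 35) - 9)*(-45) = (1/26 - 9)*(-45) = -233/26*(-45) = 10485/26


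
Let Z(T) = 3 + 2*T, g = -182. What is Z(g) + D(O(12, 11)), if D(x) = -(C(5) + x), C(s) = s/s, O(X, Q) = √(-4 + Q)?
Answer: -362 - √7 ≈ -364.65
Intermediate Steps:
C(s) = 1
D(x) = -1 - x (D(x) = -(1 + x) = -1 - x)
Z(g) + D(O(12, 11)) = (3 + 2*(-182)) + (-1 - √(-4 + 11)) = (3 - 364) + (-1 - √7) = -361 + (-1 - √7) = -362 - √7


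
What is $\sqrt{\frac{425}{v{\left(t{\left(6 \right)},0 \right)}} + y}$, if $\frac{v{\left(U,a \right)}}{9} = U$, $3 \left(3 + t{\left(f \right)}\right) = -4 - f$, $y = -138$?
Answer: $\frac{i \sqrt{472587}}{57} \approx 12.061 i$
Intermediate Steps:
$t{\left(f \right)} = - \frac{13}{3} - \frac{f}{3}$ ($t{\left(f \right)} = -3 + \frac{-4 - f}{3} = -3 - \left(\frac{4}{3} + \frac{f}{3}\right) = - \frac{13}{3} - \frac{f}{3}$)
$v{\left(U,a \right)} = 9 U$
$\sqrt{\frac{425}{v{\left(t{\left(6 \right)},0 \right)}} + y} = \sqrt{\frac{425}{9 \left(- \frac{13}{3} - 2\right)} - 138} = \sqrt{\frac{425}{9 \left(- \frac{19}{3}\right)} - 138} = \sqrt{\frac{425}{-57} - 138} = \sqrt{425 \left(- \frac{1}{57}\right) - 138} = \sqrt{- \frac{425}{57} - 138} = \sqrt{- \frac{8291}{57}} = \frac{i \sqrt{472587}}{57}$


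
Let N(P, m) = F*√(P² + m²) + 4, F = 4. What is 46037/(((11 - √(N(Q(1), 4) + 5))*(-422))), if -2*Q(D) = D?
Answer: -46037/(4642 - 422*√(9 + 2*√65)) ≈ -18.220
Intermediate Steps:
Q(D) = -D/2
N(P, m) = 4 + 4*√(P² + m²) (N(P, m) = 4*√(P² + m²) + 4 = 4 + 4*√(P² + m²))
46037/(((11 - √(N(Q(1), 4) + 5))*(-422))) = 46037/(((11 - √((4 + 4*√((-½*1)² + 4²)) + 5))*(-422))) = 46037/(((11 - √((4 + 4*√((-½)² + 16)) + 5))*(-422))) = 46037/(((11 - √((4 + 4*√(¼ + 16)) + 5))*(-422))) = 46037/(((11 - √((4 + 4*√(65/4)) + 5))*(-422))) = 46037/(((11 - √((4 + 4*(√65/2)) + 5))*(-422))) = 46037/(((11 - √((4 + 2*√65) + 5))*(-422))) = 46037/(((11 - √(9 + 2*√65))*(-422))) = 46037/(-4642 + 422*√(9 + 2*√65))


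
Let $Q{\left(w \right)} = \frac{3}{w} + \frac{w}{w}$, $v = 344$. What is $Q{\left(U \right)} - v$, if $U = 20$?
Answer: $- \frac{6857}{20} \approx -342.85$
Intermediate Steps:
$Q{\left(w \right)} = 1 + \frac{3}{w}$ ($Q{\left(w \right)} = \frac{3}{w} + 1 = 1 + \frac{3}{w}$)
$Q{\left(U \right)} - v = \frac{3 + 20}{20} - 344 = \frac{1}{20} \cdot 23 - 344 = \frac{23}{20} - 344 = - \frac{6857}{20}$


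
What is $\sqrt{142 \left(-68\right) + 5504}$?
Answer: $2 i \sqrt{1038} \approx 64.436 i$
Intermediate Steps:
$\sqrt{142 \left(-68\right) + 5504} = \sqrt{-9656 + 5504} = \sqrt{-4152} = 2 i \sqrt{1038}$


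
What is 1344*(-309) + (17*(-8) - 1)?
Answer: -415433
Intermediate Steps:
1344*(-309) + (17*(-8) - 1) = -415296 + (-136 - 1) = -415296 - 137 = -415433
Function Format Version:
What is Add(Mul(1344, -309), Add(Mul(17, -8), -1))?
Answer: -415433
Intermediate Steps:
Add(Mul(1344, -309), Add(Mul(17, -8), -1)) = Add(-415296, Add(-136, -1)) = Add(-415296, -137) = -415433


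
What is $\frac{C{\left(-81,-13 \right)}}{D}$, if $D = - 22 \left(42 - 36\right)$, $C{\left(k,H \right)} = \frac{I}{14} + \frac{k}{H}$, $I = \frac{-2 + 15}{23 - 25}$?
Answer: $- \frac{2099}{48048} \approx -0.043685$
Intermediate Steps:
$I = - \frac{13}{2}$ ($I = \frac{13}{-2} = 13 \left(- \frac{1}{2}\right) = - \frac{13}{2} \approx -6.5$)
$C{\left(k,H \right)} = - \frac{13}{28} + \frac{k}{H}$ ($C{\left(k,H \right)} = - \frac{13}{2 \cdot 14} + \frac{k}{H} = \left(- \frac{13}{2}\right) \frac{1}{14} + \frac{k}{H} = - \frac{13}{28} + \frac{k}{H}$)
$D = -132$ ($D = \left(-22\right) 6 = -132$)
$\frac{C{\left(-81,-13 \right)}}{D} = \frac{- \frac{13}{28} - \frac{81}{-13}}{-132} = \left(- \frac{13}{28} - - \frac{81}{13}\right) \left(- \frac{1}{132}\right) = \left(- \frac{13}{28} + \frac{81}{13}\right) \left(- \frac{1}{132}\right) = \frac{2099}{364} \left(- \frac{1}{132}\right) = - \frac{2099}{48048}$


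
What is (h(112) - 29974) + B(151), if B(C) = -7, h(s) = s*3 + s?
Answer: -29533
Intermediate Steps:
h(s) = 4*s (h(s) = 3*s + s = 4*s)
(h(112) - 29974) + B(151) = (4*112 - 29974) - 7 = (448 - 29974) - 7 = -29526 - 7 = -29533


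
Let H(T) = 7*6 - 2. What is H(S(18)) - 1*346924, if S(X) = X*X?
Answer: -346884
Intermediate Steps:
S(X) = X²
H(T) = 40 (H(T) = 42 - 2 = 40)
H(S(18)) - 1*346924 = 40 - 1*346924 = 40 - 346924 = -346884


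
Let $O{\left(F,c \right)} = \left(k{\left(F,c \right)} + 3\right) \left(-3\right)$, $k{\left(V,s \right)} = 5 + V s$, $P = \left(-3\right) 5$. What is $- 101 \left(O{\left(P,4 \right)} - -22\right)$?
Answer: $-17978$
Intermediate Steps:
$P = -15$
$O{\left(F,c \right)} = -24 - 3 F c$ ($O{\left(F,c \right)} = \left(\left(5 + F c\right) + 3\right) \left(-3\right) = \left(8 + F c\right) \left(-3\right) = -24 - 3 F c$)
$- 101 \left(O{\left(P,4 \right)} - -22\right) = - 101 \left(\left(-24 - \left(-45\right) 4\right) - -22\right) = - 101 \left(\left(-24 + 180\right) + \left(-89 + 111\right)\right) = - 101 \left(156 + 22\right) = \left(-101\right) 178 = -17978$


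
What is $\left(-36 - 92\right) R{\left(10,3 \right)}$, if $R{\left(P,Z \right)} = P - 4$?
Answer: $-768$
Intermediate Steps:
$R{\left(P,Z \right)} = -4 + P$
$\left(-36 - 92\right) R{\left(10,3 \right)} = \left(-36 - 92\right) \left(-4 + 10\right) = \left(-128\right) 6 = -768$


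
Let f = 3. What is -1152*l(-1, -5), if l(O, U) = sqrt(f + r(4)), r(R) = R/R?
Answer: -2304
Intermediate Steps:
r(R) = 1
l(O, U) = 2 (l(O, U) = sqrt(3 + 1) = sqrt(4) = 2)
-1152*l(-1, -5) = -1152*2 = -2304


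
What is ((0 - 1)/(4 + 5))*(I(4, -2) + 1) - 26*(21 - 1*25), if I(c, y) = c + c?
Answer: 103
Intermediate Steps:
I(c, y) = 2*c
((0 - 1)/(4 + 5))*(I(4, -2) + 1) - 26*(21 - 1*25) = ((0 - 1)/(4 + 5))*(2*4 + 1) - 26*(21 - 1*25) = (-1/9)*(8 + 1) - 26*(21 - 25) = -1*⅑*9 - 26*(-4) = -⅑*9 + 104 = -1 + 104 = 103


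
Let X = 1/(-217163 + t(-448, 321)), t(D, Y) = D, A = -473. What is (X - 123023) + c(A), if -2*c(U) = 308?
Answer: -26804670148/217611 ≈ -1.2318e+5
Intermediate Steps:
c(U) = -154 (c(U) = -½*308 = -154)
X = -1/217611 (X = 1/(-217163 - 448) = 1/(-217611) = -1/217611 ≈ -4.5954e-6)
(X - 123023) + c(A) = (-1/217611 - 123023) - 154 = -26771158054/217611 - 154 = -26804670148/217611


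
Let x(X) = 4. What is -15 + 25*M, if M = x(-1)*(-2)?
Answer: -215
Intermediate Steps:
M = -8 (M = 4*(-2) = -8)
-15 + 25*M = -15 + 25*(-8) = -15 - 200 = -215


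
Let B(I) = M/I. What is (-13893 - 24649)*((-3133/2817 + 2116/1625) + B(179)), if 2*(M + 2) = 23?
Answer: -7675803122771/819394875 ≈ -9367.7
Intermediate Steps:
M = 19/2 (M = -2 + (½)*23 = -2 + 23/2 = 19/2 ≈ 9.5000)
B(I) = 19/(2*I)
(-13893 - 24649)*((-3133/2817 + 2116/1625) + B(179)) = (-13893 - 24649)*((-3133/2817 + 2116/1625) + (19/2)/179) = -38542*((-3133*1/2817 + 2116*(1/1625)) + (19/2)*(1/179)) = -38542*((-3133/2817 + 2116/1625) + 19/358) = -38542*(869647/4577625 + 19/358) = -38542*398308501/1638789750 = -7675803122771/819394875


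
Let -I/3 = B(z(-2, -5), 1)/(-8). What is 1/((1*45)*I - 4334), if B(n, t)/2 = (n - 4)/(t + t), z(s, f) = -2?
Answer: -4/17741 ≈ -0.00022547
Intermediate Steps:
B(n, t) = (-4 + n)/t (B(n, t) = 2*((n - 4)/(t + t)) = 2*((-4 + n)/((2*t))) = 2*((-4 + n)*(1/(2*t))) = 2*((-4 + n)/(2*t)) = (-4 + n)/t)
I = -9/4 (I = -3*(-4 - 2)/1/(-8) = -3*1*(-6)*(-1)/8 = -(-18)*(-1)/8 = -3*3/4 = -9/4 ≈ -2.2500)
1/((1*45)*I - 4334) = 1/((1*45)*(-9/4) - 4334) = 1/(45*(-9/4) - 4334) = 1/(-405/4 - 4334) = 1/(-17741/4) = -4/17741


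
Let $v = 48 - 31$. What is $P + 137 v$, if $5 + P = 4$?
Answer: $2328$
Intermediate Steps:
$P = -1$ ($P = -5 + 4 = -1$)
$v = 17$ ($v = 48 - 31 = 17$)
$P + 137 v = -1 + 137 \cdot 17 = -1 + 2329 = 2328$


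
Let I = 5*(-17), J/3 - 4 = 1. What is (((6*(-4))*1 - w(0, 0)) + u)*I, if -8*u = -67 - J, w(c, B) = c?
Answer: 4675/4 ≈ 1168.8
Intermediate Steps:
J = 15 (J = 12 + 3*1 = 12 + 3 = 15)
u = 41/4 (u = -(-67 - 1*15)/8 = -(-67 - 15)/8 = -⅛*(-82) = 41/4 ≈ 10.250)
I = -85
(((6*(-4))*1 - w(0, 0)) + u)*I = (((6*(-4))*1 - 1*0) + 41/4)*(-85) = ((-24*1 + 0) + 41/4)*(-85) = ((-24 + 0) + 41/4)*(-85) = (-24 + 41/4)*(-85) = -55/4*(-85) = 4675/4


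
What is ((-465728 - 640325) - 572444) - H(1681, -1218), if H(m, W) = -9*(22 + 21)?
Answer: -1678110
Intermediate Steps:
H(m, W) = -387 (H(m, W) = -9*43 = -387)
((-465728 - 640325) - 572444) - H(1681, -1218) = ((-465728 - 640325) - 572444) - 1*(-387) = (-1106053 - 572444) + 387 = -1678497 + 387 = -1678110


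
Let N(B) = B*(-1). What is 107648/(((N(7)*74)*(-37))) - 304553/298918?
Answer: 13170431033/2864531194 ≈ 4.5978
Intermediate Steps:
N(B) = -B
107648/(((N(7)*74)*(-37))) - 304553/298918 = 107648/(((-1*7*74)*(-37))) - 304553/298918 = 107648/((-7*74*(-37))) - 304553*1/298918 = 107648/((-518*(-37))) - 304553/298918 = 107648/19166 - 304553/298918 = 107648*(1/19166) - 304553/298918 = 53824/9583 - 304553/298918 = 13170431033/2864531194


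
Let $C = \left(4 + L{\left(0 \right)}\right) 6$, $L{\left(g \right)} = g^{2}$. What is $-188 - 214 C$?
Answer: $-5324$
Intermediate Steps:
$C = 24$ ($C = \left(4 + 0^{2}\right) 6 = \left(4 + 0\right) 6 = 4 \cdot 6 = 24$)
$-188 - 214 C = -188 - 5136 = -5324$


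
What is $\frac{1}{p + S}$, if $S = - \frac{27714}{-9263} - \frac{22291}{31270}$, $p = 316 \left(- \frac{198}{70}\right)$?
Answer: $- \frac{34365730}{30638750221} \approx -0.0011216$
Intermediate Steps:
$p = - \frac{31284}{35}$ ($p = 316 \left(\left(-198\right) \frac{1}{70}\right) = 316 \left(- \frac{99}{35}\right) = - \frac{31284}{35} \approx -893.83$)
$S = \frac{11188733}{4909390}$ ($S = \left(-27714\right) \left(- \frac{1}{9263}\right) - \frac{22291}{31270} = \frac{27714}{9263} - \frac{22291}{31270} = \frac{11188733}{4909390} \approx 2.279$)
$\frac{1}{p + S} = \frac{1}{- \frac{31284}{35} + \frac{11188733}{4909390}} = \frac{1}{- \frac{30638750221}{34365730}} = - \frac{34365730}{30638750221}$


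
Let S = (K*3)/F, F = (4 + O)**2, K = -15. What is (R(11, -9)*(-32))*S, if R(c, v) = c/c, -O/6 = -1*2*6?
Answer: 90/361 ≈ 0.24931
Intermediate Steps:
O = 72 (O = -6*(-1*2)*6 = -(-12)*6 = -6*(-12) = 72)
R(c, v) = 1
F = 5776 (F = (4 + 72)**2 = 76**2 = 5776)
S = -45/5776 (S = -15*3/5776 = -45*1/5776 = -45/5776 ≈ -0.0077909)
(R(11, -9)*(-32))*S = (1*(-32))*(-45/5776) = -32*(-45/5776) = 90/361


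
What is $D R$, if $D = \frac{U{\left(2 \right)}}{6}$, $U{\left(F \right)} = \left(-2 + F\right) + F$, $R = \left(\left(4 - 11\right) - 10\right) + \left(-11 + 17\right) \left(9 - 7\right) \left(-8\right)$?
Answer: $- \frac{113}{3} \approx -37.667$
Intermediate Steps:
$R = -113$ ($R = \left(\left(4 - 11\right) - 10\right) + 6 \cdot 2 \left(-8\right) = \left(-7 - 10\right) + 12 \left(-8\right) = -17 - 96 = -113$)
$U{\left(F \right)} = -2 + 2 F$
$D = \frac{1}{3}$ ($D = \frac{-2 + 2 \cdot 2}{6} = \left(-2 + 4\right) \frac{1}{6} = 2 \cdot \frac{1}{6} = \frac{1}{3} \approx 0.33333$)
$D R = \frac{1}{3} \left(-113\right) = - \frac{113}{3}$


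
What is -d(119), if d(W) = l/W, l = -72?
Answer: 72/119 ≈ 0.60504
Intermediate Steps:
d(W) = -72/W
-d(119) = -(-72)/119 = -1*(-72/119) = 72/119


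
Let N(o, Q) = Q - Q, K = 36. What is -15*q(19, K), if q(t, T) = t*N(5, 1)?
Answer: 0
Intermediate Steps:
N(o, Q) = 0
q(t, T) = 0 (q(t, T) = t*0 = 0)
-15*q(19, K) = -15*0 = 0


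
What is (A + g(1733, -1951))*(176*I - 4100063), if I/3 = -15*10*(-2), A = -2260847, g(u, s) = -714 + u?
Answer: 8907480413964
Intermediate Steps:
I = 900 (I = 3*(-15*10*(-2)) = 3*(-150*(-2)) = 3*300 = 900)
(A + g(1733, -1951))*(176*I - 4100063) = (-2260847 + (-714 + 1733))*(176*900 - 4100063) = (-2260847 + 1019)*(158400 - 4100063) = -2259828*(-3941663) = 8907480413964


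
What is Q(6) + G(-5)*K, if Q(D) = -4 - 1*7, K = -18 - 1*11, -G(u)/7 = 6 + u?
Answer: 192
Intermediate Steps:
G(u) = -42 - 7*u (G(u) = -7*(6 + u) = -42 - 7*u)
K = -29 (K = -18 - 11 = -29)
Q(D) = -11 (Q(D) = -4 - 7 = -11)
Q(6) + G(-5)*K = -11 + (-42 - 7*(-5))*(-29) = -11 + (-42 + 35)*(-29) = -11 - 7*(-29) = -11 + 203 = 192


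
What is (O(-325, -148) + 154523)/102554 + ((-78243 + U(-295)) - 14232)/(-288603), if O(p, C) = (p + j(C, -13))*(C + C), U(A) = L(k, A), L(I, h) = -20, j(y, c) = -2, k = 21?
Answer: 82015995175/29597392062 ≈ 2.7711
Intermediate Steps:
U(A) = -20
O(p, C) = 2*C*(-2 + p) (O(p, C) = (p - 2)*(C + C) = (-2 + p)*(2*C) = 2*C*(-2 + p))
(O(-325, -148) + 154523)/102554 + ((-78243 + U(-295)) - 14232)/(-288603) = (2*(-148)*(-2 - 325) + 154523)/102554 + ((-78243 - 20) - 14232)/(-288603) = (2*(-148)*(-327) + 154523)*(1/102554) + (-78263 - 14232)*(-1/288603) = (96792 + 154523)*(1/102554) - 92495*(-1/288603) = 251315*(1/102554) + 92495/288603 = 251315/102554 + 92495/288603 = 82015995175/29597392062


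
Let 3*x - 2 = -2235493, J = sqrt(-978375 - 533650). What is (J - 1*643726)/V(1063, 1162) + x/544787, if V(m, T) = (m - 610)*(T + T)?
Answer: -189196833341/95589416594 + 5*I*sqrt(60481)/1052772 ≈ -1.9793 + 0.001168*I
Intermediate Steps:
J = 5*I*sqrt(60481) (J = sqrt(-1512025) = 5*I*sqrt(60481) ≈ 1229.6*I)
x = -2235491/3 (x = 2/3 + (1/3)*(-2235493) = 2/3 - 2235493/3 = -2235491/3 ≈ -7.4516e+5)
V(m, T) = 2*T*(-610 + m) (V(m, T) = (-610 + m)*(2*T) = 2*T*(-610 + m))
(J - 1*643726)/V(1063, 1162) + x/544787 = (5*I*sqrt(60481) - 1*643726)/((2*1162*(-610 + 1063))) - 2235491/3/544787 = (5*I*sqrt(60481) - 643726)/((2*1162*453)) - 2235491/3*1/544787 = (-643726 + 5*I*sqrt(60481))/1052772 - 2235491/1634361 = (-643726 + 5*I*sqrt(60481))*(1/1052772) - 2235491/1634361 = (-321863/526386 + 5*I*sqrt(60481)/1052772) - 2235491/1634361 = -189196833341/95589416594 + 5*I*sqrt(60481)/1052772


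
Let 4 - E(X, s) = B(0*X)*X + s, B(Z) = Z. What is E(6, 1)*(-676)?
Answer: -2028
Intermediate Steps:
E(X, s) = 4 - s (E(X, s) = 4 - ((0*X)*X + s) = 4 - (0*X + s) = 4 - (0 + s) = 4 - s)
E(6, 1)*(-676) = (4 - 1*1)*(-676) = (4 - 1)*(-676) = 3*(-676) = -2028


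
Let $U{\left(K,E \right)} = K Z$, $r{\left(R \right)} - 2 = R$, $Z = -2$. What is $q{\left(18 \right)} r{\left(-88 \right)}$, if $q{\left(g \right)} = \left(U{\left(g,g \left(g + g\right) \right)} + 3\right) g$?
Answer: $51084$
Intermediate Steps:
$r{\left(R \right)} = 2 + R$
$U{\left(K,E \right)} = - 2 K$ ($U{\left(K,E \right)} = K \left(-2\right) = - 2 K$)
$q{\left(g \right)} = g \left(3 - 2 g\right)$ ($q{\left(g \right)} = \left(- 2 g + 3\right) g = \left(3 - 2 g\right) g = g \left(3 - 2 g\right)$)
$q{\left(18 \right)} r{\left(-88 \right)} = 18 \left(3 - 36\right) \left(2 - 88\right) = 18 \left(3 - 36\right) \left(-86\right) = 18 \left(-33\right) \left(-86\right) = \left(-594\right) \left(-86\right) = 51084$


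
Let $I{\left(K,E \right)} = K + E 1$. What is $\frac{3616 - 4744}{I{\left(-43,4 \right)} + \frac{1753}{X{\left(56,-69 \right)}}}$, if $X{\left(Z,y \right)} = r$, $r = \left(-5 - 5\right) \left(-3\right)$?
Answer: $- \frac{33840}{583} \approx -58.045$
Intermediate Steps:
$r = 30$ ($r = \left(-10\right) \left(-3\right) = 30$)
$I{\left(K,E \right)} = E + K$ ($I{\left(K,E \right)} = K + E = E + K$)
$X{\left(Z,y \right)} = 30$
$\frac{3616 - 4744}{I{\left(-43,4 \right)} + \frac{1753}{X{\left(56,-69 \right)}}} = \frac{3616 - 4744}{\left(4 - 43\right) + \frac{1753}{30}} = - \frac{1128}{-39 + 1753 \cdot \frac{1}{30}} = - \frac{1128}{-39 + \frac{1753}{30}} = - \frac{1128}{\frac{583}{30}} = \left(-1128\right) \frac{30}{583} = - \frac{33840}{583}$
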